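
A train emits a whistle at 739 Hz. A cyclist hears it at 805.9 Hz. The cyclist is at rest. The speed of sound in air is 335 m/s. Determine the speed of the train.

f' > f, so the train is approaching.
f' = f · v/(v − v_s) ⇒ v_s = v · |1 − f/f'|.
v_s = 335 × |1 − 739/805.9| = 335 × 0.08301 ≈ 28 m/s.

28 m/s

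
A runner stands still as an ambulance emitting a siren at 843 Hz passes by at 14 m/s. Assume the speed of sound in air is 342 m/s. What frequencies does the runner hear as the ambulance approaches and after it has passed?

Approaching: f₁ = f · v/(v − v_s) = 843 × 342/328 ≈ 879 Hz.
Receding: f₂ = f · v/(v + v_s) = 843 × 342/356 ≈ 810 Hz.

879 Hz approaching; 810 Hz receding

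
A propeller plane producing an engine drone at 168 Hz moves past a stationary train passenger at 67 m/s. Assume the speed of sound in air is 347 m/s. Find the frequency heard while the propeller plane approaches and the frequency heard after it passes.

208 Hz approaching; 141 Hz receding

Approaching: f₁ = f · v/(v − v_s) = 168 × 347/280 ≈ 208 Hz.
Receding: f₂ = f · v/(v + v_s) = 168 × 347/414 ≈ 141 Hz.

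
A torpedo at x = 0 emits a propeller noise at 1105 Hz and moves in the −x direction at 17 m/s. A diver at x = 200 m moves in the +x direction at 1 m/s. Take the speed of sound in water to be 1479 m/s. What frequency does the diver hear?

The observer lies on the +x side, so the source is heading away from the observer and the observer is heading away from the source.
General Doppler shift: f' = f · (v − v_o)/(v + v_s).
f' = 1105 × (1479 − 1)/(1479 + 17) = 1105 × 1478/1496 ≈ 1092 Hz.

1092 Hz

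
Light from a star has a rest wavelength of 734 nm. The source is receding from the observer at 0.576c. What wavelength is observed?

1415.1 nm

Relativistic Doppler for wavelength: λ' = λ₀ · √((1 + β)/(1 − β)).
λ' = 734 × √(1.5760/0.4240) = 734 × 1.92795 ≈ 1415.1 nm.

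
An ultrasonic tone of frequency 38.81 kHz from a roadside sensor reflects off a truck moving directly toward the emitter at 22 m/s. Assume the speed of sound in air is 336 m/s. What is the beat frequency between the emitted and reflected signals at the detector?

The truck first receives the wave as a moving observer: f₁ = f₀ · (v + u)/v = 38.81 × (336 + 22)/336 ≈ 41.35 kHz.
The reflection then acts as a moving source: f₂ = f₁ · v/(v − u) ≈ 44.25 kHz.
Equivalently f₂ = f₀ · (v + u)/(v − u).
Beat frequency (with f₀ = 38810 Hz): |f₂ − f₀| = 2u·f₀/(v − u) = 2 × 22 × 38810/314 ≈ 5438 Hz.

5438 Hz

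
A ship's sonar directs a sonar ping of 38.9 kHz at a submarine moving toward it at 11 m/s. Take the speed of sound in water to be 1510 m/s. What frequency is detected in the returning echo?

At the submarine (a moving observer), f₁ = f₀ · (v + u)/v = 38.9 × 1521/1510 ≈ 39.2 kHz.
On reflection it acts as a source moving toward the stationary detector: f₂ = f₁ · v/(v − u) = 39.2 × 1510/1499 ≈ 39.5 kHz.

39.5 kHz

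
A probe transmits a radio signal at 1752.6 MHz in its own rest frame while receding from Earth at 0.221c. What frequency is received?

1399.9 MHz

Relativistic Doppler for frequency: f' = f₀ · √((1 − β)/(1 + β)).
f' = 1752.6 × √(0.7790/1.2210) = 1752.6 × 0.79875 ≈ 1399.9 MHz.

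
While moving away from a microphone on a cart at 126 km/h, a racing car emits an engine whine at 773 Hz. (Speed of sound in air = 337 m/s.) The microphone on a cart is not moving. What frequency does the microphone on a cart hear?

126 km/h = 35 m/s.
With the source moving away from a stationary observer, f' = f · v/(v + v_s).
f' = 773 × 337/(337 + 35) = 773 × 337/372 ≈ 700 Hz.

700 Hz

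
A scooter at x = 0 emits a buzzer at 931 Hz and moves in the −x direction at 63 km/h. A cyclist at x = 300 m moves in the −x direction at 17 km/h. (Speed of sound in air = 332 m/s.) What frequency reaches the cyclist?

63 km/h = 17.5 m/s; 17 km/h = 4.722 m/s.
The observer lies on the +x side, so the source is heading away from the observer and the observer is heading toward the source.
With source receding and observer approaching, f' = f · (v + v_o)/(v + v_s).
f' = 931 × (332 + 4.722)/(332 + 17.5) = 931 × 336.72/349.5 ≈ 897 Hz.

897 Hz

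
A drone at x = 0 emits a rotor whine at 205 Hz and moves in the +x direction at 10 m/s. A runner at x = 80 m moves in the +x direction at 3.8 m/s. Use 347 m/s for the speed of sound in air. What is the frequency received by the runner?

The observer lies on the +x side, so the source is heading toward the observer and the observer is heading away from the source.
General Doppler shift: f' = f · (v − v_o)/(v − v_s).
f' = 205 × (347 − 3.8)/(347 − 10) = 205 × 343.2/337 ≈ 209 Hz.

209 Hz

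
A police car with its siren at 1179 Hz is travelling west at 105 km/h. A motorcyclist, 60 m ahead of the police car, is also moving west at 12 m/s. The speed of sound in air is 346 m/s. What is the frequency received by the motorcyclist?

1243 Hz

105 km/h = 29.17 m/s.
The motorcyclist is ahead, so the police car is moving toward it while the motorcyclist is moving away from the police car.
Both move, so f' = f · (v − v_o)/(v − v_s).
f' = 1179 × (346 − 12)/(346 − 29.17) = 1179 × 334/316.83 ≈ 1243 Hz.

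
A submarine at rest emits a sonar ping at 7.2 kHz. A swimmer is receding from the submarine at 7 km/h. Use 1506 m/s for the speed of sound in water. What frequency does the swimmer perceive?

7 km/h = 1.944 m/s.
Moving observer, stationary source: f' = f · (v − v_o)/v.
f' = 7.2 × (1506 − 1.944)/1506 = 7.2 × 1504.1/1506 ≈ 7.19 kHz.

7.19 kHz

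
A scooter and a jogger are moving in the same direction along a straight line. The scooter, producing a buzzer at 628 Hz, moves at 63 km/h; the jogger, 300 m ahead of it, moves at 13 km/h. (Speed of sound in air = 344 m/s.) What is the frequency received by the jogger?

655 Hz

63 km/h = 17.5 m/s; 13 km/h = 3.611 m/s.
The jogger is ahead, so the scooter is moving toward it while the jogger is moving away from the scooter.
With source approaching and observer receding, f' = f · (v − v_o)/(v − v_s).
f' = 628 × (344 − 3.611)/(344 − 17.5) = 628 × 340.39/326.5 ≈ 655 Hz.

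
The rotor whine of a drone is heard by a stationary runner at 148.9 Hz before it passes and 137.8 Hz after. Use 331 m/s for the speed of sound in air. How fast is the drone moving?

12.8 m/s

f₁/f₂ = (v + v_s)/(v − v_s), so v_s = v · (f₁ − f₂)/(f₁ + f₂).
v_s = 331 × (148.9 − 137.8)/(148.9 + 137.8) = 331 × 11.1/286.7 ≈ 12.8 m/s.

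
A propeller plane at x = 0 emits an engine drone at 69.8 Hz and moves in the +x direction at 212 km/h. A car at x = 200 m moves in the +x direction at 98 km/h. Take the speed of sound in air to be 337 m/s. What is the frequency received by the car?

78 Hz

212 km/h = 58.89 m/s; 98 km/h = 27.22 m/s.
The observer lies on the +x side, so the source is heading toward the observer and the observer is heading away from the source.
With source approaching and observer receding, f' = f · (v − v_o)/(v − v_s).
f' = 69.8 × (337 − 27.22)/(337 − 58.89) = 69.8 × 309.78/278.11 ≈ 78 Hz.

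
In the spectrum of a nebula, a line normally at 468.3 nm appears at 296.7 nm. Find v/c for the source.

0.427c

λ'/λ₀ = 0.6336 < 1 (blueshift), so the source is approaching.
λ'/λ₀ = √((1 − β)/(1 + β)) for an approaching source ⇒ β = (1 − r²)/(1 + r²) with r = λ'/λ₀.
β = (1 − 0.4014)/(1 + 0.4014) ≈ 0.427.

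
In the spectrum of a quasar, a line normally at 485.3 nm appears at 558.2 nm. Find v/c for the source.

0.139

λ'/λ₀ = 1.1502 > 1 (redshift), so the source is receding.
λ'/λ₀ = √((1 + β)/(1 − β)) for a receding source ⇒ β = (r² − 1)/(r² + 1) with r = λ'/λ₀.
β = (1.3230 − 1)/(1.3230 + 1) ≈ 0.139.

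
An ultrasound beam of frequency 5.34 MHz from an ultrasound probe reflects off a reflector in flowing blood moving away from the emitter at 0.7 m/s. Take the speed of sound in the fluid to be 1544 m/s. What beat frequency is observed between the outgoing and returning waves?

4840 Hz

The reflector in flowing blood first receives the wave as a moving observer: f₁ = f₀ · (v − u)/v = 5.34 × (1544 − 0.7)/1544 ≈ 5.33758 MHz.
On reflection it acts as a source moving away from the stationary detector: f₂ = f₁ · v/(v + u) = 5.33758 × 1544/1544.7 ≈ 5.33516 MHz.
Beat frequency (with f₀ = 5340000 Hz): |f₂ − f₀| = 2u·f₀/(v + u) = 2 × 0.7 × 5340000/1544.7 ≈ 4840 Hz.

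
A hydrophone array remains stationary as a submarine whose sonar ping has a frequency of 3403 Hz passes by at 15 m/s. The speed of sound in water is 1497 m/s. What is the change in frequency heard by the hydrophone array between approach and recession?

68.2 Hz

Approaching: f₁ = f · v/(v − v_s) = 3403 × 1497/1482 ≈ 3437.4 Hz.
Receding: f₂ = f · v/(v + v_s) = 3403 × 1497/1512 ≈ 3369.2 Hz.
Drop: f₁ − f₂ = 2f·v·v_s/(v² − v_s²) = 2 × 3403 × 1497 × 15/(1497² − 15²) ≈ 68.2 Hz.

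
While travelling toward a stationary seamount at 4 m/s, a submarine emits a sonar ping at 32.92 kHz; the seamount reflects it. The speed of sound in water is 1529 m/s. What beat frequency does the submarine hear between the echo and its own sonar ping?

173 Hz

The seamount receives the sound from a moving source: f₁ = f₀ · v/(v − v_e) = 32.92 × 1529/1525 ≈ 33.0063 kHz.
On the return leg the submarine is a moving observer: f₂ = f₁ · (v + v_e)/v = 33.0063 × 1533/1529 ≈ 33.0927 kHz.
Beat against the emitted tone (with f₀ = 32920 Hz): |f₂ − f₀| = 2v_e·f₀/(v − v_e) = 2 × 4 × 32920/1525 ≈ 173 Hz.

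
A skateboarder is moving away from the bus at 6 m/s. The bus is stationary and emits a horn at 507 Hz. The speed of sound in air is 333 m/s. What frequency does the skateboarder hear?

Only the observer moves, away from the source, so f' = f · (v − v_o)/v.
f' = 507 × (333 − 6)/333 = 507 × 327/333 ≈ 498 Hz.

498 Hz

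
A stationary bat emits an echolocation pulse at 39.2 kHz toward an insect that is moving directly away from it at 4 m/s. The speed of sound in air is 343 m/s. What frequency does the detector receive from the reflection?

At the insect (a moving observer), f₁ = f₀ · (v − u)/v = 39.2 × 339/343 ≈ 38.7 kHz.
On reflection it acts as a source moving away from the stationary detector: f₂ = f₁ · v/(v + u) = 38.7 × 343/347 ≈ 38.3 kHz.

38.3 kHz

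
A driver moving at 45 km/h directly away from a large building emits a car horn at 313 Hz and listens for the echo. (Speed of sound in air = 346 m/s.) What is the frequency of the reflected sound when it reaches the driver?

45 km/h = 12.5 m/s.
The large building receives the sound from a moving source: f₁ = f₀ · v/(v + v_e) = 313 × 346/358.5 ≈ 302 Hz.
On the return leg the driver is a moving observer: f₂ = f₁ · (v − v_e)/v = 302 × 333.5/346 ≈ 291 Hz.
Equivalently f₂ = f₀ · (v − v_e)/(v + v_e).

291 Hz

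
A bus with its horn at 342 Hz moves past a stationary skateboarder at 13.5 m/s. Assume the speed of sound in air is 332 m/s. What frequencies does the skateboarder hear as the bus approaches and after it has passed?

356 Hz approaching; 329 Hz receding

Approaching: f₁ = f · v/(v − v_s) = 342 × 332/318.5 ≈ 356 Hz.
Receding: f₂ = f · v/(v + v_s) = 342 × 332/345.5 ≈ 329 Hz.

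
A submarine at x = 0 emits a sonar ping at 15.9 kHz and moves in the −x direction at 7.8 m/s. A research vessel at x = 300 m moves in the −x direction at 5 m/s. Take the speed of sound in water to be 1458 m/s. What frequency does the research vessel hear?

The observer lies on the +x side, so the source is heading away from the observer and the observer is heading toward the source.
With source receding and observer approaching, f' = f · (v + v_o)/(v + v_s).
f' = 15.9 × (1458 + 5)/(1458 + 7.8) = 15.9 × 1463/1465.8 ≈ 15.87 kHz.

15.87 kHz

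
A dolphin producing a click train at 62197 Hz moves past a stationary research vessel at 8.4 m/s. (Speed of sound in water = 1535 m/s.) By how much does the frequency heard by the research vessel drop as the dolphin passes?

681 Hz

Approaching: f₁ = f · v/(v − v_s) = 62197 × 1535/1526.6 ≈ 62539 Hz.
Receding: f₂ = f · v/(v + v_s) = 62197 × 1535/1543.4 ≈ 61858 Hz.
Drop: f₁ − f₂ = 2f·v·v_s/(v² − v_s²) = 2 × 62197 × 1535 × 8.4/(1535² − 8.4²) ≈ 681 Hz.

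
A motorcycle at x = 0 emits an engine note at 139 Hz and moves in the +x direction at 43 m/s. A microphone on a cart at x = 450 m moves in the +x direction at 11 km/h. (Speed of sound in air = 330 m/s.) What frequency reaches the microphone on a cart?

11 km/h = 3.056 m/s.
The observer lies on the +x side, so the source is heading toward the observer and the observer is heading away from the source.
General Doppler shift: f' = f · (v − v_o)/(v − v_s).
f' = 139 × (330 − 3.056)/(330 − 43) = 139 × 326.94/287 ≈ 158 Hz.

158 Hz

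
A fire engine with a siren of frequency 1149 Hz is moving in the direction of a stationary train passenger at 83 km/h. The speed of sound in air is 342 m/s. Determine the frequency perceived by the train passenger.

83 km/h = 23.06 m/s.
Moving source, stationary observer: f' = f · v/(v − v_s) since the source is approaching.
f' = 1149 × 342/(342 − 23.06) = 1149 × 342/318.9 ≈ 1232 Hz.

1232 Hz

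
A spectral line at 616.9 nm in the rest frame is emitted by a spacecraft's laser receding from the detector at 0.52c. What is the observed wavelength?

1097.8 nm

Relativistic Doppler for wavelength: λ' = λ₀ · √((1 + β)/(1 − β)).
λ' = 616.9 × √(1.5200/0.4800) = 616.9 × 1.77951 ≈ 1097.8 nm.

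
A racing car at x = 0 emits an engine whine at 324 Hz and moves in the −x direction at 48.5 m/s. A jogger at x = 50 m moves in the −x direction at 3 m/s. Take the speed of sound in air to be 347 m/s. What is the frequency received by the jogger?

The observer lies on the +x side, so the source is heading away from the observer and the observer is heading toward the source.
Both move, so f' = f · (v + v_o)/(v + v_s).
f' = 324 × (347 + 3)/(347 + 48.5) = 324 × 350/395.5 ≈ 287 Hz.

287 Hz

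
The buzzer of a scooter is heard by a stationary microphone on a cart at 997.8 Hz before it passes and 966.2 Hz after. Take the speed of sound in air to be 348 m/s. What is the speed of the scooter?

5.6 m/s

f₁/f₂ = (v + v_s)/(v − v_s), so v_s = v · (f₁ − f₂)/(f₁ + f₂).
v_s = 348 × (997.8 − 966.2)/(997.8 + 966.2) = 348 × 31.6/1964.0 ≈ 5.6 m/s.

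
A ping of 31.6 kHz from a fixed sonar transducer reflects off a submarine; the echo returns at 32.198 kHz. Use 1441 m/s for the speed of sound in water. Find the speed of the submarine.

13.5 m/s

Double Doppler shift off a moving reflector: f₂ = f₀ · (v + u)/(v − u) (u > 0 toward emitter).
Rearranging, u = v · (f₂ − f₀)/(f₂ + f₀) = 1441 × 0.598/63.798 ≈ 13.5 m/s.
So the submarine is moving at 13.5 m/s toward the emitter.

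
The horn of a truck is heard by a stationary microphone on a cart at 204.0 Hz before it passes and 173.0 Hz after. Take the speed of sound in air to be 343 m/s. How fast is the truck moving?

f₁/f₂ = (v + v_s)/(v − v_s), so v_s = v · (f₁ − f₂)/(f₁ + f₂).
v_s = 343 × (204.0 − 173.0)/(204.0 + 173.0) = 343 × 31.0/377.0 ≈ 28 m/s.

28 m/s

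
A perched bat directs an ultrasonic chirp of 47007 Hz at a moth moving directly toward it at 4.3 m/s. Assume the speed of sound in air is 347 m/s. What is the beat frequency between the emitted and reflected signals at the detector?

1180 Hz

At the moth (a moving observer), f₁ = f₀ · (v + u)/v = 47007 × 351.3/347 ≈ 47590 Hz.
The reflection then acts as a moving source: f₂ = f₁ · v/(v − u) ≈ 48187 Hz.
Beat frequency: |f₂ − f₀| = 2u·f₀/(v − u) = 2 × 4.3 × 47007/342.7 ≈ 1180 Hz.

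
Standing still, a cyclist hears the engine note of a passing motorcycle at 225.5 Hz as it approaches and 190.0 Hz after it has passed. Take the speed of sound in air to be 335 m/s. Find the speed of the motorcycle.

29 m/s

f₁/f₂ = (v + v_s)/(v − v_s), so v_s = v · (f₁ − f₂)/(f₁ + f₂).
v_s = 335 × (225.5 − 190.0)/(225.5 + 190.0) = 335 × 35.5/415.5 ≈ 29 m/s.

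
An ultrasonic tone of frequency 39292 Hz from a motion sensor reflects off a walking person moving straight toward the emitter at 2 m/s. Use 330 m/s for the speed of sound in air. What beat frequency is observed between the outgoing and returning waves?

At the walking person (a moving observer), f₁ = f₀ · (v + u)/v = 39292 × 332/330 ≈ 39530 Hz.
The reflection then acts as a moving source: f₂ = f₁ · v/(v − u) ≈ 39771 Hz.
Beat frequency: |f₂ − f₀| = 2u·f₀/(v − u) = 2 × 2 × 39292/328 ≈ 479 Hz.

479 Hz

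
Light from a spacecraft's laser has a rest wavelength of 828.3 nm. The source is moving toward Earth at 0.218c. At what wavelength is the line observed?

663.7 nm

Relativistic Doppler for wavelength: λ' = λ₀ · √((1 − β)/(1 + β)).
λ' = 828.3 × √(0.7820/1.2180) = 828.3 × 0.80127 ≈ 663.7 nm.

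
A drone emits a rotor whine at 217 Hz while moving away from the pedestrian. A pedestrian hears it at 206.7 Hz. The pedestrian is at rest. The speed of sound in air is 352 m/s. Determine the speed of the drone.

17.5 m/s

f' = f · v/(v + v_s) ⇒ v_s = v · |1 − f/f'|.
v_s = 352 × |1 − 217/206.7| = 352 × 0.04983 ≈ 17.5 m/s.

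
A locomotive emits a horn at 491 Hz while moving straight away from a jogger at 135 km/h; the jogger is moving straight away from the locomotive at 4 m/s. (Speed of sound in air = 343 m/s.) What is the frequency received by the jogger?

135 km/h = 37.5 m/s.
Both move, so f' = f · (v − v_o)/(v + v_s).
f' = 491 × (343 − 4)/(343 + 37.5) = 491 × 339/380.5 ≈ 437 Hz.

437 Hz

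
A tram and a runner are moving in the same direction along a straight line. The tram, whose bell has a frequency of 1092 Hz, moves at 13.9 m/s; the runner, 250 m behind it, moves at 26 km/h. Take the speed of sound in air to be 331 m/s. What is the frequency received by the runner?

26 km/h = 7.222 m/s.
The runner is behind, so the tram is moving away from it while the runner is moving toward the tram.
General Doppler shift: f' = f · (v + v_o)/(v + v_s).
f' = 1092 × (331 + 7.222)/(331 + 13.9) = 1092 × 338.22/344.9 ≈ 1071 Hz.

1071 Hz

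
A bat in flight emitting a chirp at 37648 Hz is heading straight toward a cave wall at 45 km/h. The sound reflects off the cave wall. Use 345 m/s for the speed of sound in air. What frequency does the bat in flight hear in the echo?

45 km/h = 12.5 m/s.
The cave wall receives the sound from a moving source: f₁ = f₀ · v/(v − v_e) = 37648 × 345/332.5 ≈ 39063 Hz.
On the return leg the bat in flight is a moving observer: f₂ = f₁ · (v + v_e)/v = 39063 × 357.5/345 ≈ 40479 Hz.

40479 Hz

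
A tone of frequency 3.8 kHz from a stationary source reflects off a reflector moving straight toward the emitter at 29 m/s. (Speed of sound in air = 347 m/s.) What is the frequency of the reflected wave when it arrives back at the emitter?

4.49 kHz

At the reflector (a moving observer), f₁ = f₀ · (v + u)/v = 3.8 × 376/347 ≈ 4.12 kHz.
On reflection it acts as a source moving toward the stationary detector: f₂ = f₁ · v/(v − u) = 4.12 × 347/318 ≈ 4.49 kHz.
Equivalently f₂ = f₀ · (v + u)/(v − u).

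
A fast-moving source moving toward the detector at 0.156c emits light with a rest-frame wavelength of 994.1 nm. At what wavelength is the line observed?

Relativistic Doppler for wavelength: λ' = λ₀ · √((1 − β)/(1 + β)).
λ' = 994.1 × √(0.8440/1.1560) = 994.1 × 0.85446 ≈ 849.4 nm.

849.4 nm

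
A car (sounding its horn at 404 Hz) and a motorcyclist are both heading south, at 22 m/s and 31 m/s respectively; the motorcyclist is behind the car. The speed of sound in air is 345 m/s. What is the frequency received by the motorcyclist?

414 Hz

The motorcyclist is behind, so the car is moving away from it while the motorcyclist is moving toward the car.
General Doppler shift: f' = f · (v + v_o)/(v + v_s).
f' = 404 × (345 + 31)/(345 + 22) = 404 × 376/367 ≈ 414 Hz.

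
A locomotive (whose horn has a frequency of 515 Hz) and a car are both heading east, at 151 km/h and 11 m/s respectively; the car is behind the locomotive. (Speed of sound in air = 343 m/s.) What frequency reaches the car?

474 Hz

151 km/h = 41.94 m/s.
The car is behind, so the locomotive is moving away from it while the car is moving toward the locomotive.
Both move, so f' = f · (v + v_o)/(v + v_s).
f' = 515 × (343 + 11)/(343 + 41.94) = 515 × 354/384.94 ≈ 474 Hz.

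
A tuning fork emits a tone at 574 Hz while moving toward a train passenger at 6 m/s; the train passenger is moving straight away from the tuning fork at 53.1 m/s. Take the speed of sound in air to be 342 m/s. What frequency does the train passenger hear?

494 Hz

General Doppler shift: f' = f · (v − v_o)/(v − v_s).
f' = 574 × (342 − 53.1)/(342 − 6) = 574 × 288.9/336 ≈ 494 Hz.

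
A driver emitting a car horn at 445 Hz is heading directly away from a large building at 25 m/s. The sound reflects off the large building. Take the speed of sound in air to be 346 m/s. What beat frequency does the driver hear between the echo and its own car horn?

The large building receives the sound from a moving source: f₁ = f₀ · v/(v + v_e) = 445 × 346/371 ≈ 415.0 Hz.
On the return leg the driver is a moving observer: f₂ = f₁ · (v − v_e)/v = 415.0 × 321/346 ≈ 385.0 Hz.
Equivalently f₂ = f₀ · (v − v_e)/(v + v_e).
Beat against the emitted tone: |f₂ − f₀| = 2v_e·f₀/(v + v_e) = 2 × 25 × 445/371 ≈ 60.0 Hz.

60.0 Hz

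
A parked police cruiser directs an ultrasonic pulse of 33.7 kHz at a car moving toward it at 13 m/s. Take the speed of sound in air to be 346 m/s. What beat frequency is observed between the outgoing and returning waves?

At the car (a moving observer), f₁ = f₀ · (v + u)/v = 33.7 × 359/346 ≈ 34.97 kHz.
On reflection it acts as a source moving toward the stationary detector: f₂ = f₁ · v/(v − u) = 34.97 × 346/333 ≈ 36.33 kHz.
Equivalently f₂ = f₀ · (v + u)/(v − u).
Beat frequency (with f₀ = 33700 Hz): |f₂ − f₀| = 2u·f₀/(v − u) = 2 × 13 × 33700/333 ≈ 2631 Hz.

2631 Hz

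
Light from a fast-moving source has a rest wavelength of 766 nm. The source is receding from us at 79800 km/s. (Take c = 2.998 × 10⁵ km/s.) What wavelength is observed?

β = v/c = 79800/299800 = 0.2662.
Relativistic Doppler for wavelength: λ' = λ₀ · √((1 + β)/(1 − β)).
λ' = 766 × √(1.2662/0.7338) = 766 × 1.31357 ≈ 1006.2 nm.

1006.2 nm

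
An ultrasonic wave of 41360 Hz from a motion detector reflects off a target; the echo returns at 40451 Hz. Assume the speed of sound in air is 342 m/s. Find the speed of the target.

Double Doppler shift off a moving reflector: f₂ = f₀ · (v + u)/(v − u) (u > 0 toward emitter).
Rearranging, u = v · (f₂ − f₀)/(f₂ + f₀) = 342 × -909/81811 ≈ -3.8 m/s.
So the target is moving at 3.8 m/s away from the emitter.

3.8 m/s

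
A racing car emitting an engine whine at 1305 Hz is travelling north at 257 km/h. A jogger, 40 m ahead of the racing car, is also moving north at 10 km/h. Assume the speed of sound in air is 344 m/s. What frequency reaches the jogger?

1633 Hz

257 km/h = 71.39 m/s; 10 km/h = 2.778 m/s.
The jogger is ahead, so the racing car is moving toward it while the jogger is moving away from the racing car.
Both move, so f' = f · (v − v_o)/(v − v_s).
f' = 1305 × (344 − 2.778)/(344 − 71.39) = 1305 × 341.22/272.61 ≈ 1633 Hz.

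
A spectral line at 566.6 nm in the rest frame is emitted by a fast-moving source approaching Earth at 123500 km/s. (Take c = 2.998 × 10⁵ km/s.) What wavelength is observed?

365.7 nm

β = v/c = 123500/299800 = 0.4119.
Relativistic Doppler for wavelength: λ' = λ₀ · √((1 − β)/(1 + β)).
λ' = 566.6 × √(0.5881/1.4119) = 566.6 × 0.64536 ≈ 365.7 nm.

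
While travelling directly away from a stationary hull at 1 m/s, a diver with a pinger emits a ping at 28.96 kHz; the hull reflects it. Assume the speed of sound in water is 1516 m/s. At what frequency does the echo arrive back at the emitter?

28.9 kHz

The hull receives the sound from a moving source: f₁ = f₀ · v/(v + v_e) = 28.96 × 1516/1517 ≈ 28.9 kHz.
On the return leg the diver with a pinger is a moving observer: f₂ = f₁ · (v − v_e)/v = 28.9 × 1515/1516 ≈ 28.9 kHz.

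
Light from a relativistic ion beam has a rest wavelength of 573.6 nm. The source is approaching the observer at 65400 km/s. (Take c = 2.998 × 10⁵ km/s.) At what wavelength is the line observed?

459.5 nm

β = v/c = 65400/299800 = 0.2181.
Relativistic Doppler for wavelength: λ' = λ₀ · √((1 − β)/(1 + β)).
λ' = 573.6 × √(0.7819/1.2181) = 573.6 × 0.80115 ≈ 459.5 nm.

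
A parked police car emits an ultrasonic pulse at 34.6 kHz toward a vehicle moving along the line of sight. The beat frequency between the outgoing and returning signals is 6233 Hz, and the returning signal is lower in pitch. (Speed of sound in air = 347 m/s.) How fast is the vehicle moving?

34 m/s

Double Doppler shift off a moving reflector: f₂ = f₀ · (v + u)/(v − u) (u > 0 toward emitter).
Returning signal is lower, so f₂ = f₀ − Δf = 34600 − 6233 = 28367 Hz.
Rearranging, u = v · (f₂ − f₀)/(f₂ + f₀) = 347 × -6233/62967 ≈ -34 m/s.
So the vehicle is moving at 34 m/s away from the emitter.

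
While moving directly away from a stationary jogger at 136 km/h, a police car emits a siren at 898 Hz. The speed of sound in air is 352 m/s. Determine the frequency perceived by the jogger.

136 km/h = 37.78 m/s.
Only the source moves, away from the listener, so f' = f · v/(v + v_s).
f' = 898 × 352/(352 + 37.78) = 898 × 352/389.8 ≈ 811 Hz.

811 Hz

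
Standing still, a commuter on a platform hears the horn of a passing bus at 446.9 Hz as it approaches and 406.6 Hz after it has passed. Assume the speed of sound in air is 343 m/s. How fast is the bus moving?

f₁/f₂ = (v + v_s)/(v − v_s), so v_s = v · (f₁ − f₂)/(f₁ + f₂).
v_s = 343 × (446.9 − 406.6)/(446.9 + 406.6) = 343 × 40.3/853.5 ≈ 16.2 m/s.

16.2 m/s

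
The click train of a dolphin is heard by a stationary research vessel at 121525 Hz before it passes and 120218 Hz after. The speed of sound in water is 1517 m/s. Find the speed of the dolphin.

f₁/f₂ = (v + v_s)/(v − v_s), so v_s = v · (f₁ − f₂)/(f₁ + f₂).
v_s = 1517 × (121525 − 120218)/(121525 + 120218) = 1517 × 1307/241743 ≈ 8.2 m/s.

8.2 m/s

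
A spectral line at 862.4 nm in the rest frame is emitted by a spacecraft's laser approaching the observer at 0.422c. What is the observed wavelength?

Relativistic Doppler for wavelength: λ' = λ₀ · √((1 − β)/(1 + β)).
λ' = 862.4 × √(0.5780/1.4220) = 862.4 × 0.63755 ≈ 549.8 nm.

549.8 nm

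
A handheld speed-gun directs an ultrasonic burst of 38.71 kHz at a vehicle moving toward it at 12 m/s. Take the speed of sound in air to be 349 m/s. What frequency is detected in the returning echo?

41.5 kHz

At the vehicle (a moving observer), f₁ = f₀ · (v + u)/v = 38.71 × 361/349 ≈ 40.0 kHz.
On reflection it acts as a source moving toward the stationary detector: f₂ = f₁ · v/(v − u) = 40.0 × 349/337 ≈ 41.5 kHz.
Equivalently f₂ = f₀ · (v + u)/(v − u).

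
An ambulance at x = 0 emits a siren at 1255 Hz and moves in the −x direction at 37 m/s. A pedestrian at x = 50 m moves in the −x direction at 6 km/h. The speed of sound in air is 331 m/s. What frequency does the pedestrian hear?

1135 Hz

6 km/h = 1.667 m/s.
The observer lies on the +x side, so the source is heading away from the observer and the observer is heading toward the source.
Both move, so f' = f · (v + v_o)/(v + v_s).
f' = 1255 × (331 + 1.667)/(331 + 37) = 1255 × 332.67/368 ≈ 1135 Hz.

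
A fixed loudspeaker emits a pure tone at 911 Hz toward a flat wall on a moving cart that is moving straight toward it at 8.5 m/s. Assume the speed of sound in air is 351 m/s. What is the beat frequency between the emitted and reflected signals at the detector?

45.2 Hz

The flat wall on a moving cart first receives the wave as a moving observer: f₁ = f₀ · (v + u)/v = 911 × (351 + 8.5)/351 ≈ 933.1 Hz.
The reflection then acts as a moving source: f₂ = f₁ · v/(v − u) ≈ 956.2 Hz.
Equivalently f₂ = f₀ · (v + u)/(v − u).
Beat frequency: |f₂ − f₀| = 2u·f₀/(v − u) = 2 × 8.5 × 911/342.5 ≈ 45.2 Hz.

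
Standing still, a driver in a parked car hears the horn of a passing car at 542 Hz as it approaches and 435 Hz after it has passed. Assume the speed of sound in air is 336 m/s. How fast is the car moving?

37 m/s

f₁/f₂ = (v + v_s)/(v − v_s), so v_s = v · (f₁ − f₂)/(f₁ + f₂).
v_s = 336 × (542 − 435)/(542 + 435) = 336 × 107/977 ≈ 37 m/s.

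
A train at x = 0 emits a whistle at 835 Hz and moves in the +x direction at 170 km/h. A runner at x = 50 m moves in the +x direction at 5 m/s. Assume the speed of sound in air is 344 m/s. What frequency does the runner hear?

954 Hz

170 km/h = 47.22 m/s.
The observer lies on the +x side, so the source is heading toward the observer and the observer is heading away from the source.
With source approaching and observer receding, f' = f · (v − v_o)/(v − v_s).
f' = 835 × (344 − 5)/(344 − 47.22) = 835 × 339/296.78 ≈ 954 Hz.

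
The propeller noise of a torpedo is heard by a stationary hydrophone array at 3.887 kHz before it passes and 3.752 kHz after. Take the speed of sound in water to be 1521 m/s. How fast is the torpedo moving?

27 m/s

f₁/f₂ = (v + v_s)/(v − v_s), so v_s = v · (f₁ − f₂)/(f₁ + f₂).
v_s = 1521 × (3.887 − 3.752)/(3.887 + 3.752) = 1521 × 0.135/7.639 ≈ 27 m/s.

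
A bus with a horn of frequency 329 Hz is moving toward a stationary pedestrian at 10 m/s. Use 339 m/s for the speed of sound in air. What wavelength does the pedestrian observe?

Only the source moves, toward the listener, so f' = f · v/(v − v_s).
f' = 329 × 339/(339 − 10) ≈ 339 Hz.
λ' = v/f' = 339/339 ≈ 1.00 m.

1.00 m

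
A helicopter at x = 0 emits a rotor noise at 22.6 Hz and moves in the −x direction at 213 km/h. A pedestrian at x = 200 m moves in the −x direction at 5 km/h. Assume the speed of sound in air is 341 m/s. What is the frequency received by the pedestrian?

213 km/h = 59.17 m/s; 5 km/h = 1.389 m/s.
The observer lies on the +x side, so the source is heading away from the observer and the observer is heading toward the source.
With source receding and observer approaching, f' = f · (v + v_o)/(v + v_s).
f' = 22.6 × (341 + 1.389)/(341 + 59.17) = 22.6 × 342.39/400.17 ≈ 19.3 Hz.

19.3 Hz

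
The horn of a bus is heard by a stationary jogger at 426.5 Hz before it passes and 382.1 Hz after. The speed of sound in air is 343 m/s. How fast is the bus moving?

f₁/f₂ = (v + v_s)/(v − v_s), so v_s = v · (f₁ − f₂)/(f₁ + f₂).
v_s = 343 × (426.5 − 382.1)/(426.5 + 382.1) = 343 × 44.4/808.6 ≈ 18.8 m/s.

18.8 m/s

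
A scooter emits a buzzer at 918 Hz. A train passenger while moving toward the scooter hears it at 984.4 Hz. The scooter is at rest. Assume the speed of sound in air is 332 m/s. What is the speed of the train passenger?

24.0 m/s

f' = f · (v + v_o)/v ⇒ v_o = v · |f'/f − 1|.
v_o = 332 × |984.4/918 − 1| = 332 × 0.07233 ≈ 24.0 m/s.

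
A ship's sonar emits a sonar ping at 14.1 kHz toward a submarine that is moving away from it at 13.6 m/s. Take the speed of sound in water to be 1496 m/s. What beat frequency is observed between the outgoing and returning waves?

254 Hz

The submarine first receives the wave as a moving observer: f₁ = f₀ · (v − u)/v = 14.1 × (1496 − 13.6)/1496 ≈ 13.972 kHz.
On reflection it acts as a source moving away from the stationary detector: f₂ = f₁ · v/(v + u) = 13.972 × 1496/1509.6 ≈ 13.846 kHz.
Beat frequency (with f₀ = 14100 Hz): |f₂ − f₀| = 2u·f₀/(v + u) = 2 × 13.6 × 14100/1509.6 ≈ 254 Hz.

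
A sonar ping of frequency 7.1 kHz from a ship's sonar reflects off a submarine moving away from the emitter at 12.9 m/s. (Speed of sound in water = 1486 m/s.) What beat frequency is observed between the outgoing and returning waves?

At the submarine (a moving observer), f₁ = f₀ · (v − u)/v = 7.1 × 1473.1/1486 ≈ 7.0384 kHz.
The reflection then acts as a moving source: f₂ = f₁ · v/(v + u) ≈ 6.9778 kHz.
Beat frequency (with f₀ = 7100 Hz): |f₂ − f₀| = 2u·f₀/(v + u) = 2 × 12.9 × 7100/1498.9 ≈ 122 Hz.

122 Hz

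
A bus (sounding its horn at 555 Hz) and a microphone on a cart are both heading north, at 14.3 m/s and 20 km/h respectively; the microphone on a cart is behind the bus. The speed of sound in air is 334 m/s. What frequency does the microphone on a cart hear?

541 Hz

20 km/h = 5.556 m/s.
The microphone on a cart is behind, so the bus is moving away from it while the microphone on a cart is moving toward the bus.
General Doppler shift: f' = f · (v + v_o)/(v + v_s).
f' = 555 × (334 + 5.556)/(334 + 14.3) = 555 × 339.56/348.3 ≈ 541 Hz.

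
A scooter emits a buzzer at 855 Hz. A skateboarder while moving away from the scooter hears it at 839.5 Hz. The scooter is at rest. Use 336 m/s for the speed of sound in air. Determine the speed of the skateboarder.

6.1 m/s

f' = f · (v − v_o)/v ⇒ v_o = v · |f'/f − 1|.
v_o = 336 × |839.5/855 − 1| = 336 × 0.01813 ≈ 6.1 m/s.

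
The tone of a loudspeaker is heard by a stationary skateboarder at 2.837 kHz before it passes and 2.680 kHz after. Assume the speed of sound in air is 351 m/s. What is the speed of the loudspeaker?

f₁/f₂ = (v + v_s)/(v − v_s), so v_s = v · (f₁ − f₂)/(f₁ + f₂).
v_s = 351 × (2.837 − 2.680)/(2.837 + 2.680) = 351 × 0.157/5.517 ≈ 10.0 m/s.

10.0 m/s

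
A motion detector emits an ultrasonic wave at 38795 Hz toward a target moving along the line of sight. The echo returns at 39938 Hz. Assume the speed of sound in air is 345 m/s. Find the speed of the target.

Double Doppler shift off a moving reflector: f₂ = f₀ · (v + u)/(v − u) (u > 0 toward emitter).
Rearranging, u = v · (f₂ − f₀)/(f₂ + f₀) = 345 × 1143/78733 ≈ 5.0 m/s.
So the target is moving at 5.0 m/s toward the emitter.

5.0 m/s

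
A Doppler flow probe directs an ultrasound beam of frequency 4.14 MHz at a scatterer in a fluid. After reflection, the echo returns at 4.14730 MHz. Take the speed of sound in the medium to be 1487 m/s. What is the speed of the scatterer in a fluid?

1.31 m/s

Double Doppler shift off a moving reflector: f₂ = f₀ · (v + u)/(v − u) (u > 0 toward emitter).
Rearranging, u = v · (f₂ − f₀)/(f₂ + f₀) = 1487 × 0.00730/8.28730 ≈ 1.31 m/s.
So the scatterer in a fluid is moving at 1.31 m/s toward the emitter.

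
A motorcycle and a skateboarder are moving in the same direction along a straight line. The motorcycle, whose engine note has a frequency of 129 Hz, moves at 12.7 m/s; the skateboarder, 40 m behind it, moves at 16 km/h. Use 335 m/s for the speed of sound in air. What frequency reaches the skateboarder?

126 Hz

16 km/h = 4.444 m/s.
The skateboarder is behind, so the motorcycle is moving away from it while the skateboarder is moving toward the motorcycle.
Both move, so f' = f · (v + v_o)/(v + v_s).
f' = 129 × (335 + 4.444)/(335 + 12.7) = 129 × 339.44/347.7 ≈ 126 Hz.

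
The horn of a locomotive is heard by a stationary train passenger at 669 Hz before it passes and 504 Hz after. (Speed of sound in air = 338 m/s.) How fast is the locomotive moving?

f₁/f₂ = (v + v_s)/(v − v_s), so v_s = v · (f₁ − f₂)/(f₁ + f₂).
v_s = 338 × (669 − 504)/(669 + 504) = 338 × 165/1173 ≈ 48 m/s.

48 m/s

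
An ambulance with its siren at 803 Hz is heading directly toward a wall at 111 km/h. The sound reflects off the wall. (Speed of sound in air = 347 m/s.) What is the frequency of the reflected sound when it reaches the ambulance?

111 km/h = 30.83 m/s.
The wall receives the sound from a moving source: f₁ = f₀ · v/(v − v_e) = 803 × 347/316.17 ≈ 881 Hz.
On the return leg the ambulance is a moving observer: f₂ = f₁ · (v + v_e)/v = 881 × 377.83/347 ≈ 960 Hz.

960 Hz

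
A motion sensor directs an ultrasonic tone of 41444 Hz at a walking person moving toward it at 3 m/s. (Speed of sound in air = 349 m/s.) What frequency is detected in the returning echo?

At the walking person (a moving observer), f₁ = f₀ · (v + u)/v = 41444 × 352/349 ≈ 41800 Hz.
The reflection then acts as a moving source: f₂ = f₁ · v/(v − u) ≈ 42163 Hz.
Equivalently f₂ = f₀ · (v + u)/(v − u).

42163 Hz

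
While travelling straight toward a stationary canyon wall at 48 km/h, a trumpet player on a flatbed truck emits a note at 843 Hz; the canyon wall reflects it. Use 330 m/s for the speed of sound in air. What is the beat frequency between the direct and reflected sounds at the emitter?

71 Hz

48 km/h = 13.33 m/s.
The canyon wall receives the sound from a moving source: f₁ = f₀ · v/(v − v_e) = 843 × 330/316.67 ≈ 878.5 Hz.
On the return leg the trumpet player on a flatbed truck is a moving observer: f₂ = f₁ · (v + v_e)/v = 878.5 × 343.33/330 ≈ 914.0 Hz.
Beat against the emitted tone: |f₂ − f₀| = 2v_e·f₀/(v − v_e) = 2 × 13.33 × 843/316.67 ≈ 71 Hz.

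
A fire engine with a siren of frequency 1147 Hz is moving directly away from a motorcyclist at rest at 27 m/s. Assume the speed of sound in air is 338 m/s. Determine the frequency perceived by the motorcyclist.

Moving source, stationary observer: f' = f · v/(v + v_s) since the source is receding.
f' = 1147 × 338/(338 + 27) = 1147 × 338/365 ≈ 1062 Hz.

1062 Hz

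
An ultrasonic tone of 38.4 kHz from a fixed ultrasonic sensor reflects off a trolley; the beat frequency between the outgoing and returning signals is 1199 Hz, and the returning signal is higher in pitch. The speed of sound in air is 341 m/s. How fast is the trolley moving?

Double Doppler shift off a moving reflector: f₂ = f₀ · (v + u)/(v − u) (u > 0 toward emitter).
Returning signal is higher, so f₂ = f₀ + Δf = 38400 + 1199 = 39599 Hz.
Rearranging, u = v · (f₂ − f₀)/(f₂ + f₀) = 341 × 1199/77999 ≈ 5.2 m/s.
So the trolley is moving at 5.2 m/s toward the emitter.

5.2 m/s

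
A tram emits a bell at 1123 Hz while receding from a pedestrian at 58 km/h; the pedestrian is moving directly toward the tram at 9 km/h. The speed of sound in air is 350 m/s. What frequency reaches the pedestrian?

58 km/h = 16.11 m/s; 9 km/h = 2.5 m/s.
With source receding and observer approaching, f' = f · (v + v_o)/(v + v_s).
f' = 1123 × (350 + 2.5)/(350 + 16.11) = 1123 × 352.5/366.11 ≈ 1081 Hz.

1081 Hz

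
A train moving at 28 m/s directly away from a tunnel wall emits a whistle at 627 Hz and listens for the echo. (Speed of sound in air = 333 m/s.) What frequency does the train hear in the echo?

530 Hz

The tunnel wall receives the sound from a moving source: f₁ = f₀ · v/(v + v_e) = 627 × 333/361 ≈ 578 Hz.
On the return leg the train is a moving observer: f₂ = f₁ · (v − v_e)/v = 578 × 305/333 ≈ 530 Hz.
Equivalently f₂ = f₀ · (v − v_e)/(v + v_e).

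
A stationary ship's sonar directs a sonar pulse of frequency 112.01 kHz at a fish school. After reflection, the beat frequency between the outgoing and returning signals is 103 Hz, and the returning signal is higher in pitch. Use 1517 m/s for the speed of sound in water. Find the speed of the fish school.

0.70 m/s

Double Doppler shift off a moving reflector: f₂ = f₀ · (v + u)/(v − u) (u > 0 toward emitter).
Returning signal is higher, so f₂ = f₀ + Δf = 112010 + 103 = 112113 Hz.
Rearranging, u = v · (f₂ − f₀)/(f₂ + f₀) = 1517 × 103/224123 ≈ 0.70 m/s.
So the fish school is moving at 0.70 m/s toward the emitter.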